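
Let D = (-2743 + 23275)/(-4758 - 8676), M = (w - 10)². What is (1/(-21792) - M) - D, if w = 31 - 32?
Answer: -5829296863/48792288 ≈ -119.47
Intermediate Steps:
w = -1
M = 121 (M = (-1 - 10)² = (-11)² = 121)
D = -3422/2239 (D = 20532/(-13434) = 20532*(-1/13434) = -3422/2239 ≈ -1.5284)
(1/(-21792) - M) - D = (1/(-21792) - 1*121) - 1*(-3422/2239) = (-1/21792 - 121) + 3422/2239 = -2636833/21792 + 3422/2239 = -5829296863/48792288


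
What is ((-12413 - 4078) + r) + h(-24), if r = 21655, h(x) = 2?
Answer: 5166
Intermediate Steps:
((-12413 - 4078) + r) + h(-24) = ((-12413 - 4078) + 21655) + 2 = (-16491 + 21655) + 2 = 5164 + 2 = 5166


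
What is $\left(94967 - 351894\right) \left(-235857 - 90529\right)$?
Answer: $83857375822$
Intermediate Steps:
$\left(94967 - 351894\right) \left(-235857 - 90529\right) = - 256927 \left(-235857 + \left(-187049 + 96520\right)\right) = - 256927 \left(-235857 - 90529\right) = \left(-256927\right) \left(-326386\right) = 83857375822$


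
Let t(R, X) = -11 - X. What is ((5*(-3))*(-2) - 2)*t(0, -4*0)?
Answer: -308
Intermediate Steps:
((5*(-3))*(-2) - 2)*t(0, -4*0) = ((5*(-3))*(-2) - 2)*(-11 - (-4)*0) = (-15*(-2) - 2)*(-11 - 1*0) = (30 - 2)*(-11 + 0) = 28*(-11) = -308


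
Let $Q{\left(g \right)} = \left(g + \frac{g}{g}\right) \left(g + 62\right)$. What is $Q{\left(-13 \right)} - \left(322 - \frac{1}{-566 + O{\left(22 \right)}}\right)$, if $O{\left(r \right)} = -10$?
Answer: $- \frac{524161}{576} \approx -910.0$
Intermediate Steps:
$Q{\left(g \right)} = \left(1 + g\right) \left(62 + g\right)$ ($Q{\left(g \right)} = \left(g + 1\right) \left(62 + g\right) = \left(1 + g\right) \left(62 + g\right)$)
$Q{\left(-13 \right)} - \left(322 - \frac{1}{-566 + O{\left(22 \right)}}\right) = \left(62 + \left(-13\right)^{2} + 63 \left(-13\right)\right) - \left(322 - \frac{1}{-566 - 10}\right) = \left(62 + 169 - 819\right) - \left(322 - \frac{1}{-576}\right) = -588 - \frac{185473}{576} = - \frac{524161}{576}$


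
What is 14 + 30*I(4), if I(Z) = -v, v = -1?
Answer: 44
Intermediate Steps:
I(Z) = 1 (I(Z) = -1*(-1) = 1)
14 + 30*I(4) = 14 + 30*1 = 14 + 30 = 44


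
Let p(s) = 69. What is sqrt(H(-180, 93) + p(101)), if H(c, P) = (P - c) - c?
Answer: 3*sqrt(58) ≈ 22.847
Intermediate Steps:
H(c, P) = P - 2*c
sqrt(H(-180, 93) + p(101)) = sqrt((93 - 2*(-180)) + 69) = sqrt((93 + 360) + 69) = sqrt(453 + 69) = sqrt(522) = 3*sqrt(58)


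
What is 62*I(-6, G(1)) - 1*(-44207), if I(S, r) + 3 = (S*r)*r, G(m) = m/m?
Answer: 43649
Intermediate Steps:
G(m) = 1
I(S, r) = -3 + S*r² (I(S, r) = -3 + (S*r)*r = -3 + S*r²)
62*I(-6, G(1)) - 1*(-44207) = 62*(-3 - 6*1²) - 1*(-44207) = 62*(-3 - 6*1) + 44207 = 62*(-3 - 6) + 44207 = 62*(-9) + 44207 = -558 + 44207 = 43649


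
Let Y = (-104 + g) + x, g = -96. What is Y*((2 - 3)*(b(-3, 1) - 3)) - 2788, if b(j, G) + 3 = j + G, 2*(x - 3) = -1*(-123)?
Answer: -3872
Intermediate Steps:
x = 129/2 (x = 3 + (-1*(-123))/2 = 3 + (1/2)*123 = 3 + 123/2 = 129/2 ≈ 64.500)
Y = -271/2 (Y = (-104 - 96) + 129/2 = -200 + 129/2 = -271/2 ≈ -135.50)
b(j, G) = -3 + G + j (b(j, G) = -3 + (j + G) = -3 + (G + j) = -3 + G + j)
Y*((2 - 3)*(b(-3, 1) - 3)) - 2788 = -271*(2 - 3)*((-3 + 1 - 3) - 3)/2 - 2788 = -(-271)*(-5 - 3)/2 - 2788 = -(-271)*(-8)/2 - 2788 = -271/2*8 - 2788 = -1084 - 2788 = -3872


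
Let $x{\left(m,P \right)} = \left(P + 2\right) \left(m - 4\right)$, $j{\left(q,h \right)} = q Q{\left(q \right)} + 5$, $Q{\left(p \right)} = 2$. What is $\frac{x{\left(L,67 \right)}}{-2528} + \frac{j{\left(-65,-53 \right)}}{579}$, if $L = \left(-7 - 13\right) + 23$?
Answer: $- \frac{276049}{1463712} \approx -0.1886$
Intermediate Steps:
$L = 3$ ($L = -20 + 23 = 3$)
$j{\left(q,h \right)} = 5 + 2 q$ ($j{\left(q,h \right)} = q 2 + 5 = 2 q + 5 = 5 + 2 q$)
$x{\left(m,P \right)} = \left(-4 + m\right) \left(2 + P\right)$ ($x{\left(m,P \right)} = \left(2 + P\right) \left(-4 + m\right) = \left(-4 + m\right) \left(2 + P\right)$)
$\frac{x{\left(L,67 \right)}}{-2528} + \frac{j{\left(-65,-53 \right)}}{579} = \frac{-8 - 268 + 2 \cdot 3 + 67 \cdot 3}{-2528} + \frac{5 + 2 \left(-65\right)}{579} = \left(-8 - 268 + 6 + 201\right) \left(- \frac{1}{2528}\right) + \left(5 - 130\right) \frac{1}{579} = \left(-69\right) \left(- \frac{1}{2528}\right) - \frac{125}{579} = \frac{69}{2528} - \frac{125}{579} = - \frac{276049}{1463712}$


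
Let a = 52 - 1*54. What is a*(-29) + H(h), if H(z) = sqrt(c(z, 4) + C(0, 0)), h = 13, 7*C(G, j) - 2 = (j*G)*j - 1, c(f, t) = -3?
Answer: 58 + 2*I*sqrt(35)/7 ≈ 58.0 + 1.6903*I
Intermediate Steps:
C(G, j) = 1/7 + G*j**2/7 (C(G, j) = 2/7 + ((j*G)*j - 1)/7 = 2/7 + ((G*j)*j - 1)/7 = 2/7 + (G*j**2 - 1)/7 = 2/7 + (-1 + G*j**2)/7 = 2/7 + (-1/7 + G*j**2/7) = 1/7 + G*j**2/7)
H(z) = 2*I*sqrt(35)/7 (H(z) = sqrt(-3 + (1/7 + (1/7)*0*0**2)) = sqrt(-3 + (1/7 + (1/7)*0*0)) = sqrt(-3 + (1/7 + 0)) = sqrt(-3 + 1/7) = sqrt(-20/7) = 2*I*sqrt(35)/7)
a = -2 (a = 52 - 54 = -2)
a*(-29) + H(h) = -2*(-29) + 2*I*sqrt(35)/7 = 58 + 2*I*sqrt(35)/7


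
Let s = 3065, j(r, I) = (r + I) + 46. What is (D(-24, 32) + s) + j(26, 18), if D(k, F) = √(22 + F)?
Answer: 3155 + 3*√6 ≈ 3162.3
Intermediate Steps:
j(r, I) = 46 + I + r (j(r, I) = (I + r) + 46 = 46 + I + r)
(D(-24, 32) + s) + j(26, 18) = (√(22 + 32) + 3065) + (46 + 18 + 26) = (√54 + 3065) + 90 = (3*√6 + 3065) + 90 = (3065 + 3*√6) + 90 = 3155 + 3*√6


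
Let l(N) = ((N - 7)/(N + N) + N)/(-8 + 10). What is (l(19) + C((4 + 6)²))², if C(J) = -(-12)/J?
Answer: 86285521/902500 ≈ 95.607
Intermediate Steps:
C(J) = 12/J
l(N) = N/2 + (-7 + N)/(4*N) (l(N) = ((-7 + N)/((2*N)) + N)/2 = ((-7 + N)*(1/(2*N)) + N)*(½) = ((-7 + N)/(2*N) + N)*(½) = (N + (-7 + N)/(2*N))*(½) = N/2 + (-7 + N)/(4*N))
(l(19) + C((4 + 6)²))² = ((¼)*(-7 + 19*(1 + 2*19))/19 + 12/((4 + 6)²))² = ((¼)*(1/19)*(-7 + 19*(1 + 38)) + 12/(10²))² = ((¼)*(1/19)*(-7 + 19*39) + 12/100)² = ((¼)*(1/19)*(-7 + 741) + 12*(1/100))² = ((¼)*(1/19)*734 + 3/25)² = (367/38 + 3/25)² = (9289/950)² = 86285521/902500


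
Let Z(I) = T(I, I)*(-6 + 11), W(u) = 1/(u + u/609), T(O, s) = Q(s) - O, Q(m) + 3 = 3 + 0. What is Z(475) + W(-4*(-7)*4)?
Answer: -23179913/9760 ≈ -2375.0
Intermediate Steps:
Q(m) = 0 (Q(m) = -3 + (3 + 0) = -3 + 3 = 0)
T(O, s) = -O (T(O, s) = 0 - O = -O)
W(u) = 609/(610*u) (W(u) = 1/(u + u*(1/609)) = 1/(u + u/609) = 1/(610*u/609) = 609/(610*u))
Z(I) = -5*I (Z(I) = (-I)*(-6 + 11) = -I*5 = -5*I)
Z(475) + W(-4*(-7)*4) = -5*475 + 609/(610*((-4*(-7)*4))) = -2375 + 609/(610*((28*4))) = -2375 + (609/610)/112 = -2375 + (609/610)*(1/112) = -2375 + 87/9760 = -23179913/9760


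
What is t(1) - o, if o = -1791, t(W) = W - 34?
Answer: 1758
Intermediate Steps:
t(W) = -34 + W
t(1) - o = (-34 + 1) - 1*(-1791) = -33 + 1791 = 1758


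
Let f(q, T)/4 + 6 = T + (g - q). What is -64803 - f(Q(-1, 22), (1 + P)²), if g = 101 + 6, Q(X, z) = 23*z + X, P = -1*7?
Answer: -63331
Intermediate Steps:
P = -7
Q(X, z) = X + 23*z
g = 107
f(q, T) = 404 - 4*q + 4*T (f(q, T) = -24 + 4*(T + (107 - q)) = -24 + 4*(107 + T - q) = -24 + (428 - 4*q + 4*T) = 404 - 4*q + 4*T)
-64803 - f(Q(-1, 22), (1 + P)²) = -64803 - (404 - 4*(-1 + 23*22) + 4*(1 - 7)²) = -64803 - (404 - 4*(-1 + 506) + 4*(-6)²) = -64803 - (404 - 4*505 + 4*36) = -64803 - (404 - 2020 + 144) = -64803 - 1*(-1472) = -64803 + 1472 = -63331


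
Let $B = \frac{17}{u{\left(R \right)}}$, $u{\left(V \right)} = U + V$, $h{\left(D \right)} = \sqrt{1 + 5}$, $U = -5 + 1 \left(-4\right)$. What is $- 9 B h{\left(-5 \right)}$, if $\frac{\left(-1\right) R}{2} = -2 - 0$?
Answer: $\frac{153 \sqrt{6}}{5} \approx 74.954$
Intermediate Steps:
$U = -9$ ($U = -5 - 4 = -9$)
$R = 4$ ($R = - 2 \left(-2 - 0\right) = - 2 \left(-2 + 0\right) = \left(-2\right) \left(-2\right) = 4$)
$h{\left(D \right)} = \sqrt{6}$
$u{\left(V \right)} = -9 + V$
$B = - \frac{17}{5}$ ($B = \frac{17}{-9 + 4} = \frac{17}{-5} = 17 \left(- \frac{1}{5}\right) = - \frac{17}{5} \approx -3.4$)
$- 9 B h{\left(-5 \right)} = \left(-9\right) \left(- \frac{17}{5}\right) \sqrt{6} = \frac{153 \sqrt{6}}{5}$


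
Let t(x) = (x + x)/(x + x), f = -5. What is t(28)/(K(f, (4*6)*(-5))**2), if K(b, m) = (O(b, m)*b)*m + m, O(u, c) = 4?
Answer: 1/5198400 ≈ 1.9237e-7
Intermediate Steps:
K(b, m) = m + 4*b*m (K(b, m) = (4*b)*m + m = 4*b*m + m = m + 4*b*m)
t(x) = 1 (t(x) = (2*x)/((2*x)) = (2*x)*(1/(2*x)) = 1)
t(28)/(K(f, (4*6)*(-5))**2) = 1/(((4*6)*(-5))*(1 + 4*(-5)))**2 = 1/((24*(-5))*(1 - 20))**2 = 1/(-120*(-19))**2 = 1/2280**2 = 1/5198400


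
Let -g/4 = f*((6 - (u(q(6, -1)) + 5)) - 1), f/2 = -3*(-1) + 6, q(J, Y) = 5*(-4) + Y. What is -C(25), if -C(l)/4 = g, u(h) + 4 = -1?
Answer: -1440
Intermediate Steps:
q(J, Y) = -20 + Y
u(h) = -5 (u(h) = -4 - 1 = -5)
f = 18 (f = 2*(-3*(-1) + 6) = 2*(3 + 6) = 2*9 = 18)
g = -360 (g = -72*((6 - (-5 + 5)) - 1) = -72*((6 - 1*0) - 1) = -72*((6 + 0) - 1) = -72*(6 - 1) = -72*5 = -4*90 = -360)
C(l) = 1440 (C(l) = -4*(-360) = 1440)
-C(25) = -1*1440 = -1440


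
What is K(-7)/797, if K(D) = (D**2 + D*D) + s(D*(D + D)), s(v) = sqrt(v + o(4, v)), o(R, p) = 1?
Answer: 98/797 + 3*sqrt(11)/797 ≈ 0.13545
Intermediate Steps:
s(v) = sqrt(1 + v) (s(v) = sqrt(v + 1) = sqrt(1 + v))
K(D) = sqrt(1 + 2*D**2) + 2*D**2 (K(D) = (D**2 + D*D) + sqrt(1 + D*(D + D)) = (D**2 + D**2) + sqrt(1 + D*(2*D)) = 2*D**2 + sqrt(1 + 2*D**2) = sqrt(1 + 2*D**2) + 2*D**2)
K(-7)/797 = (sqrt(1 + 2*(-7)**2) + 2*(-7)**2)/797 = (sqrt(1 + 2*49) + 2*49)*(1/797) = (sqrt(1 + 98) + 98)*(1/797) = (sqrt(99) + 98)*(1/797) = (3*sqrt(11) + 98)*(1/797) = (98 + 3*sqrt(11))*(1/797) = 98/797 + 3*sqrt(11)/797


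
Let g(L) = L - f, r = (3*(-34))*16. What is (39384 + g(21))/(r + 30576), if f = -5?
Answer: 19705/14472 ≈ 1.3616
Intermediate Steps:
r = -1632 (r = -102*16 = -1632)
g(L) = 5 + L (g(L) = L - 1*(-5) = L + 5 = 5 + L)
(39384 + g(21))/(r + 30576) = (39384 + (5 + 21))/(-1632 + 30576) = (39384 + 26)/28944 = 39410*(1/28944) = 19705/14472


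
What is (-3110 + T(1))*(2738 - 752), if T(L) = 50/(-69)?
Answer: -142091680/23 ≈ -6.1779e+6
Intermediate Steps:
T(L) = -50/69 (T(L) = 50*(-1/69) = -50/69)
(-3110 + T(1))*(2738 - 752) = (-3110 - 50/69)*(2738 - 752) = -214640/69*1986 = -142091680/23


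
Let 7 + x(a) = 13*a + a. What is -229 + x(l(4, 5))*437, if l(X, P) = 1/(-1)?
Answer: -9406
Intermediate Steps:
l(X, P) = -1 (l(X, P) = 1*(-1) = -1)
x(a) = -7 + 14*a (x(a) = -7 + (13*a + a) = -7 + 14*a)
-229 + x(l(4, 5))*437 = -229 + (-7 + 14*(-1))*437 = -229 + (-7 - 14)*437 = -229 - 21*437 = -229 - 9177 = -9406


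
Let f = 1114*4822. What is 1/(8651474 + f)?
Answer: 1/14023182 ≈ 7.1311e-8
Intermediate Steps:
f = 5371708
1/(8651474 + f) = 1/(8651474 + 5371708) = 1/14023182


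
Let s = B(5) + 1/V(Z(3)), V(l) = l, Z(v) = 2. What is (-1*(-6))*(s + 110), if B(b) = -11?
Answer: 597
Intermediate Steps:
s = -21/2 (s = -11 + 1/2 = -21/2 ≈ -10.500)
(-1*(-6))*(s + 110) = (-1*(-6))*(-21/2 + 110) = 6*(199/2) = 597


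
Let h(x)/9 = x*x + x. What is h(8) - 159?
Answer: 489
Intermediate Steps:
h(x) = 9*x + 9*x² (h(x) = 9*(x*x + x) = 9*(x² + x) = 9*(x + x²) = 9*x + 9*x²)
h(8) - 159 = 9*8*(1 + 8) - 159 = 9*8*9 - 159 = 648 - 159 = 489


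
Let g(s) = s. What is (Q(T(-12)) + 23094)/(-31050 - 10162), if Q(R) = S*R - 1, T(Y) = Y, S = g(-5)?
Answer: -23153/41212 ≈ -0.56180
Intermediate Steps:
S = -5
Q(R) = -1 - 5*R (Q(R) = -5*R - 1 = -1 - 5*R)
(Q(T(-12)) + 23094)/(-31050 - 10162) = ((-1 - 5*(-12)) + 23094)/(-31050 - 10162) = ((-1 + 60) + 23094)/(-41212) = (59 + 23094)*(-1/41212) = 23153*(-1/41212) = -23153/41212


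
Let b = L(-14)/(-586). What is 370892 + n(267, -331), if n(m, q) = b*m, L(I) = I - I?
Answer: 370892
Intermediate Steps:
L(I) = 0
b = 0 (b = 0/(-586) = 0*(-1/586) = 0)
n(m, q) = 0 (n(m, q) = 0*m = 0)
370892 + n(267, -331) = 370892 + 0 = 370892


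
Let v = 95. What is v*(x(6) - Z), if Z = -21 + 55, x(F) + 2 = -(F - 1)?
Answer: -3895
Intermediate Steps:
x(F) = -1 - F (x(F) = -2 - (F - 1) = -2 - (-1 + F) = -2 + (1 - F) = -1 - F)
Z = 34
v*(x(6) - Z) = 95*((-1 - 1*6) - 1*34) = 95*((-1 - 6) - 34) = 95*(-7 - 34) = 95*(-41) = -3895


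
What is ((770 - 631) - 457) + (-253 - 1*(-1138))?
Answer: 567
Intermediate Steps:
((770 - 631) - 457) + (-253 - 1*(-1138)) = (139 - 457) + (-253 + 1138) = -318 + 885 = 567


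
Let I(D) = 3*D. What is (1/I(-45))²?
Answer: 1/18225 ≈ 5.4870e-5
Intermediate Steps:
(1/I(-45))² = (1/(3*(-45)))² = (1/(-135))² = (-1/135)² = 1/18225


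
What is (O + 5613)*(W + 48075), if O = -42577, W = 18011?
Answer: -2442802904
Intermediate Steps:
(O + 5613)*(W + 48075) = (-42577 + 5613)*(18011 + 48075) = -36964*66086 = -2442802904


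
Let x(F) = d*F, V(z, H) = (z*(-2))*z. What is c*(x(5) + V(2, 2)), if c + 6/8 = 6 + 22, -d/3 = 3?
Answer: -5777/4 ≈ -1444.3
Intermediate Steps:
V(z, H) = -2*z² (V(z, H) = (-2*z)*z = -2*z²)
d = -9 (d = -3*3 = -9)
c = 109/4 (c = -¾ + (6 + 22) = -¾ + 28 = 109/4 ≈ 27.250)
x(F) = -9*F
c*(x(5) + V(2, 2)) = 109*(-9*5 - 2*2²)/4 = 109*(-45 - 2*4)/4 = 109*(-45 - 8)/4 = (109/4)*(-53) = -5777/4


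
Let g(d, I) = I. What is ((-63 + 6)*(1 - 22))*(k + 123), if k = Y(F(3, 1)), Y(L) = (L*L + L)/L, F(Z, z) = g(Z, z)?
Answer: 149625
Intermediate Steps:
F(Z, z) = z
Y(L) = (L + L²)/L (Y(L) = (L² + L)/L = (L + L²)/L)
k = 2 (k = 1 + 1 = 2)
((-63 + 6)*(1 - 22))*(k + 123) = ((-63 + 6)*(1 - 22))*(2 + 123) = -57*(-21)*125 = 1197*125 = 149625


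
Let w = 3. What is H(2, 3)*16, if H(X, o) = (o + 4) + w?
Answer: 160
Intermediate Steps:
H(X, o) = 7 + o (H(X, o) = (o + 4) + 3 = (4 + o) + 3 = 7 + o)
H(2, 3)*16 = (7 + 3)*16 = 10*16 = 160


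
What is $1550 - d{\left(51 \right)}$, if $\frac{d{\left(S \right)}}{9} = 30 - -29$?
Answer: $1019$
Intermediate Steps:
$d{\left(S \right)} = 531$ ($d{\left(S \right)} = 9 \left(30 - -29\right) = 9 \left(30 + 29\right) = 9 \cdot 59 = 531$)
$1550 - d{\left(51 \right)} = 1550 - 531 = 1019$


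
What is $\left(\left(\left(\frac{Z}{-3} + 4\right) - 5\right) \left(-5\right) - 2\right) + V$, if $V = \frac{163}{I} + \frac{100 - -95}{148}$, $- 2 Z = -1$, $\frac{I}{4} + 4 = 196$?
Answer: $\frac{152399}{28416} \approx 5.3631$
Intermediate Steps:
$I = 768$ ($I = -16 + 4 \cdot 196 = -16 + 784 = 768$)
$Z = \frac{1}{2}$ ($Z = \left(- \frac{1}{2}\right) \left(-1\right) = \frac{1}{2} \approx 0.5$)
$V = \frac{43471}{28416}$ ($V = \frac{163}{768} + \frac{100 - -95}{148} = 163 \cdot \frac{1}{768} + \left(100 + 95\right) \frac{1}{148} = \frac{163}{768} + 195 \cdot \frac{1}{148} = \frac{163}{768} + \frac{195}{148} = \frac{43471}{28416} \approx 1.5298$)
$\left(\left(\left(\frac{Z}{-3} + 4\right) - 5\right) \left(-5\right) - 2\right) + V = \left(\left(\left(\frac{1}{2 \left(-3\right)} + 4\right) - 5\right) \left(-5\right) - 2\right) + \frac{43471}{28416} = \left(\left(\left(\frac{1}{2} \left(- \frac{1}{3}\right) + 4\right) - 5\right) \left(-5\right) - 2\right) + \frac{43471}{28416} = \left(\left(\left(- \frac{1}{6} + 4\right) - 5\right) \left(-5\right) - 2\right) + \frac{43471}{28416} = \left(\left(\frac{23}{6} - 5\right) \left(-5\right) - 2\right) + \frac{43471}{28416} = \left(\left(- \frac{7}{6}\right) \left(-5\right) - 2\right) + \frac{43471}{28416} = \left(\frac{35}{6} - 2\right) + \frac{43471}{28416} = \frac{23}{6} + \frac{43471}{28416} = \frac{152399}{28416}$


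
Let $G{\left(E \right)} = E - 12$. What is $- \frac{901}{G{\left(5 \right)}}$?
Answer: $\frac{901}{7} \approx 128.71$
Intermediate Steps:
$G{\left(E \right)} = -12 + E$ ($G{\left(E \right)} = E - 12 = -12 + E$)
$- \frac{901}{G{\left(5 \right)}} = - \frac{901}{-12 + 5} = - \frac{901}{-7} = \left(-901\right) \left(- \frac{1}{7}\right) = \frac{901}{7}$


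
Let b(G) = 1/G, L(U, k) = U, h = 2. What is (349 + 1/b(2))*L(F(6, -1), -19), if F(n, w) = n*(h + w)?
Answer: 2106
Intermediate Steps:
F(n, w) = n*(2 + w)
(349 + 1/b(2))*L(F(6, -1), -19) = (349 + 1/(1/2))*(6*(2 - 1)) = (349 + 1/(½))*(6*1) = (349 + 2)*6 = 351*6 = 2106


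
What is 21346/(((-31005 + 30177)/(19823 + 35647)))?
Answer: -98671885/69 ≈ -1.4300e+6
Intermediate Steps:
21346/(((-31005 + 30177)/(19823 + 35647))) = 21346/((-828/55470)) = 21346/((-828*1/55470)) = 21346/(-138/9245) = 21346*(-9245/138) = -98671885/69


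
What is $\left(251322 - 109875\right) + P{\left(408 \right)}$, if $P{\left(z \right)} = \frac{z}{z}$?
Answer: $141448$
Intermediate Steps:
$P{\left(z \right)} = 1$
$\left(251322 - 109875\right) + P{\left(408 \right)} = \left(251322 - 109875\right) + 1 = 141447 + 1 = 141448$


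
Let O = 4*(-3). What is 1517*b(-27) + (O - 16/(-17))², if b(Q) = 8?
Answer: 3542648/289 ≈ 12258.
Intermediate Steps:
O = -12
1517*b(-27) + (O - 16/(-17))² = 1517*8 + (-12 - 16/(-17))² = 12136 + (-12 - 16*(-1/17))² = 12136 + (-12 + 16/17)² = 12136 + (-188/17)² = 12136 + 35344/289 = 3542648/289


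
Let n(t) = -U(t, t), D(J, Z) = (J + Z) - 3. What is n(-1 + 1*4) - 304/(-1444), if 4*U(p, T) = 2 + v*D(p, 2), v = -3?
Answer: 23/19 ≈ 1.2105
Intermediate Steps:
D(J, Z) = -3 + J + Z
U(p, T) = 5/4 - 3*p/4 (U(p, T) = (2 - 3*(-3 + p + 2))/4 = (2 - 3*(-1 + p))/4 = (2 + (3 - 3*p))/4 = (5 - 3*p)/4 = 5/4 - 3*p/4)
n(t) = -5/4 + 3*t/4 (n(t) = -(5/4 - 3*t/4) = -5/4 + 3*t/4)
n(-1 + 1*4) - 304/(-1444) = (-5/4 + 3*(-1 + 1*4)/4) - 304/(-1444) = (-5/4 + 3*(-1 + 4)/4) - 304*(-1)/1444 = (-5/4 + (¾)*3) - 1*(-4/19) = (-5/4 + 9/4) + 4/19 = 1 + 4/19 = 23/19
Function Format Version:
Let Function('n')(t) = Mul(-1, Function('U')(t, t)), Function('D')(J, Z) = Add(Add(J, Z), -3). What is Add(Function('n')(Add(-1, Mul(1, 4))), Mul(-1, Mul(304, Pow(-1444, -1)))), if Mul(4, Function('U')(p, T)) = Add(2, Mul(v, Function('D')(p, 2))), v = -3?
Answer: Rational(23, 19) ≈ 1.2105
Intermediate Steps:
Function('D')(J, Z) = Add(-3, J, Z)
Function('U')(p, T) = Add(Rational(5, 4), Mul(Rational(-3, 4), p)) (Function('U')(p, T) = Mul(Rational(1, 4), Add(2, Mul(-3, Add(-3, p, 2)))) = Mul(Rational(1, 4), Add(2, Mul(-3, Add(-1, p)))) = Mul(Rational(1, 4), Add(2, Add(3, Mul(-3, p)))) = Mul(Rational(1, 4), Add(5, Mul(-3, p))) = Add(Rational(5, 4), Mul(Rational(-3, 4), p)))
Function('n')(t) = Add(Rational(-5, 4), Mul(Rational(3, 4), t)) (Function('n')(t) = Mul(-1, Add(Rational(5, 4), Mul(Rational(-3, 4), t))) = Add(Rational(-5, 4), Mul(Rational(3, 4), t)))
Add(Function('n')(Add(-1, Mul(1, 4))), Mul(-1, Mul(304, Pow(-1444, -1)))) = Add(Add(Rational(-5, 4), Mul(Rational(3, 4), Add(-1, Mul(1, 4)))), Mul(-1, Mul(304, Pow(-1444, -1)))) = Add(Add(Rational(-5, 4), Mul(Rational(3, 4), Add(-1, 4))), Mul(-1, Mul(304, Rational(-1, 1444)))) = Add(Add(Rational(-5, 4), Mul(Rational(3, 4), 3)), Mul(-1, Rational(-4, 19))) = Add(Add(Rational(-5, 4), Rational(9, 4)), Rational(4, 19)) = Add(1, Rational(4, 19)) = Rational(23, 19)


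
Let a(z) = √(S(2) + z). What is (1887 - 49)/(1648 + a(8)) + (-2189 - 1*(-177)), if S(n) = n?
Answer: -2730674852/1357947 - 919*√10/1357947 ≈ -2010.9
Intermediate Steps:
a(z) = √(2 + z)
(1887 - 49)/(1648 + a(8)) + (-2189 - 1*(-177)) = (1887 - 49)/(1648 + √(2 + 8)) + (-2189 - 1*(-177)) = 1838/(1648 + √10) + (-2189 + 177) = 1838/(1648 + √10) - 2012 = -2012 + 1838/(1648 + √10)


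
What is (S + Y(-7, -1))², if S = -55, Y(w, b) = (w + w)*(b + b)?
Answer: 729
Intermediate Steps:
Y(w, b) = 4*b*w (Y(w, b) = (2*w)*(2*b) = 4*b*w)
(S + Y(-7, -1))² = (-55 + 4*(-1)*(-7))² = (-55 + 28)² = (-27)² = 729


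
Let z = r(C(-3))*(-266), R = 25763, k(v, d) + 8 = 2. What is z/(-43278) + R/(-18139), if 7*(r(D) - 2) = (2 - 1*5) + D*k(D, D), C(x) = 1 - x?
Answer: -561965890/392509821 ≈ -1.4317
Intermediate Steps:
k(v, d) = -6 (k(v, d) = -8 + 2 = -6)
r(D) = 11/7 - 6*D/7 (r(D) = 2 + ((2 - 1*5) + D*(-6))/7 = 2 + ((2 - 5) - 6*D)/7 = 2 + (-3 - 6*D)/7 = 2 + (-3/7 - 6*D/7) = 11/7 - 6*D/7)
z = 494 (z = (11/7 - 6*(1 - 1*(-3))/7)*(-266) = (11/7 - 6*(1 + 3)/7)*(-266) = (11/7 - 6/7*4)*(-266) = (11/7 - 24/7)*(-266) = -13/7*(-266) = 494)
z/(-43278) + R/(-18139) = 494/(-43278) + 25763/(-18139) = 494*(-1/43278) + 25763*(-1/18139) = -247/21639 - 25763/18139 = -561965890/392509821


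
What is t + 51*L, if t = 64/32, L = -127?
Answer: -6475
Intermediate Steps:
t = 2 (t = 64*(1/32) = 2)
t + 51*L = 2 + 51*(-127) = 2 - 6477 = -6475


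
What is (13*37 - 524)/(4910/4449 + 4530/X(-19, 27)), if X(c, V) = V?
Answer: -13347/52420 ≈ -0.25462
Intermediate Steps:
(13*37 - 524)/(4910/4449 + 4530/X(-19, 27)) = (13*37 - 524)/(4910/4449 + 4530/27) = (481 - 524)/(4910*(1/4449) + 4530*(1/27)) = -43/(4910/4449 + 1510/9) = -43/2254060/13347 = -43*13347/2254060 = -13347/52420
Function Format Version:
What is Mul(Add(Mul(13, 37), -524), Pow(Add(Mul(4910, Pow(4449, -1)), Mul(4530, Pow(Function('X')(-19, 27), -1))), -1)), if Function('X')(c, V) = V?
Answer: Rational(-13347, 52420) ≈ -0.25462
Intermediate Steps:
Mul(Add(Mul(13, 37), -524), Pow(Add(Mul(4910, Pow(4449, -1)), Mul(4530, Pow(Function('X')(-19, 27), -1))), -1)) = Mul(Add(Mul(13, 37), -524), Pow(Add(Mul(4910, Pow(4449, -1)), Mul(4530, Pow(27, -1))), -1)) = Mul(Add(481, -524), Pow(Add(Mul(4910, Rational(1, 4449)), Mul(4530, Rational(1, 27))), -1)) = Mul(-43, Pow(Add(Rational(4910, 4449), Rational(1510, 9)), -1)) = Mul(-43, Pow(Rational(2254060, 13347), -1)) = Mul(-43, Rational(13347, 2254060)) = Rational(-13347, 52420)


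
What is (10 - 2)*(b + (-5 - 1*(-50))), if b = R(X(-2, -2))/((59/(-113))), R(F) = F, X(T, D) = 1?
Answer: 20336/59 ≈ 344.68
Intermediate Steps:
b = -113/59 (b = 1/(59/(-113)) = 1/(59*(-1/113)) = 1/(-59/113) = 1*(-113/59) = -113/59 ≈ -1.9153)
(10 - 2)*(b + (-5 - 1*(-50))) = (10 - 2)*(-113/59 + (-5 - 1*(-50))) = 8*(-113/59 + (-5 + 50)) = 8*(-113/59 + 45) = 8*(2542/59) = 20336/59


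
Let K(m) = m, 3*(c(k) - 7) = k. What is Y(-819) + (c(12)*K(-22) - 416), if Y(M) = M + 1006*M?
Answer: -825391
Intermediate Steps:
c(k) = 7 + k/3
Y(M) = 1007*M
Y(-819) + (c(12)*K(-22) - 416) = 1007*(-819) + ((7 + (⅓)*12)*(-22) - 416) = -824733 + ((7 + 4)*(-22) - 416) = -824733 + (11*(-22) - 416) = -824733 + (-242 - 416) = -824733 - 658 = -825391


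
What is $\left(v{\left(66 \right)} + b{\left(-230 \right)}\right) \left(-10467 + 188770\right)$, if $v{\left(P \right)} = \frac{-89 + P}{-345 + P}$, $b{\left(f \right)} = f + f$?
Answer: $- \frac{22879306051}{279} \approx -8.2005 \cdot 10^{7}$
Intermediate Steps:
$b{\left(f \right)} = 2 f$
$v{\left(P \right)} = \frac{-89 + P}{-345 + P}$
$\left(v{\left(66 \right)} + b{\left(-230 \right)}\right) \left(-10467 + 188770\right) = \left(\frac{-89 + 66}{-345 + 66} + 2 \left(-230\right)\right) \left(-10467 + 188770\right) = \left(\frac{1}{-279} \left(-23\right) - 460\right) 178303 = \left(\left(- \frac{1}{279}\right) \left(-23\right) - 460\right) 178303 = \left(\frac{23}{279} - 460\right) 178303 = \left(- \frac{128317}{279}\right) 178303 = - \frac{22879306051}{279}$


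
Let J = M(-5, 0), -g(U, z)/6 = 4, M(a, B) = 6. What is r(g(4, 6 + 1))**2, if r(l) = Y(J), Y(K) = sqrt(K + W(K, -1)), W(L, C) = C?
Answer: 5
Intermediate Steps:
g(U, z) = -24 (g(U, z) = -6*4 = -24)
J = 6
Y(K) = sqrt(-1 + K) (Y(K) = sqrt(K - 1) = sqrt(-1 + K))
r(l) = sqrt(5) (r(l) = sqrt(-1 + 6) = sqrt(5))
r(g(4, 6 + 1))**2 = (sqrt(5))**2 = 5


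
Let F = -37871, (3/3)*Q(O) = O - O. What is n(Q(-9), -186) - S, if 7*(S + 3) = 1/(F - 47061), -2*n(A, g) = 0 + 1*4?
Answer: 594525/594524 ≈ 1.0000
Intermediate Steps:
Q(O) = 0 (Q(O) = O - O = 0)
n(A, g) = -2 (n(A, g) = -(0 + 1*4)/2 = -(0 + 4)/2 = -1/2*4 = -2)
S = -1783573/594524 (S = -3 + 1/(7*(-37871 - 47061)) = -3 + (1/7)/(-84932) = -3 + (1/7)*(-1/84932) = -3 - 1/594524 = -1783573/594524 ≈ -3.0000)
n(Q(-9), -186) - S = -2 - 1*(-1783573/594524) = -2 + 1783573/594524 = 594525/594524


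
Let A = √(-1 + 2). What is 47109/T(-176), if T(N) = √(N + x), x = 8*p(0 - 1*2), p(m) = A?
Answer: -15703*I*√42/28 ≈ -3634.5*I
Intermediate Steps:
A = 1 (A = √1 = 1)
p(m) = 1
x = 8 (x = 8*1 = 8)
T(N) = √(8 + N) (T(N) = √(N + 8) = √(8 + N))
47109/T(-176) = 47109/(√(8 - 176)) = 47109/(√(-168)) = 47109/((2*I*√42)) = 47109*(-I*√42/84) = -15703*I*√42/28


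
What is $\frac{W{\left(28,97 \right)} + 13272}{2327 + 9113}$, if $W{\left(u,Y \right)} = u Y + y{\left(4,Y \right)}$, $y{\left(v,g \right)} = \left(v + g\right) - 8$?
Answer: $\frac{1237}{880} \approx 1.4057$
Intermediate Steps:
$y{\left(v,g \right)} = -8 + g + v$ ($y{\left(v,g \right)} = \left(g + v\right) - 8 = -8 + g + v$)
$W{\left(u,Y \right)} = -4 + Y + Y u$ ($W{\left(u,Y \right)} = u Y + \left(-8 + Y + 4\right) = Y u + \left(-4 + Y\right) = -4 + Y + Y u$)
$\frac{W{\left(28,97 \right)} + 13272}{2327 + 9113} = \frac{\left(-4 + 97 + 97 \cdot 28\right) + 13272}{2327 + 9113} = \frac{\left(-4 + 97 + 2716\right) + 13272}{11440} = \left(2809 + 13272\right) \frac{1}{11440} = 16081 \cdot \frac{1}{11440} = \frac{1237}{880}$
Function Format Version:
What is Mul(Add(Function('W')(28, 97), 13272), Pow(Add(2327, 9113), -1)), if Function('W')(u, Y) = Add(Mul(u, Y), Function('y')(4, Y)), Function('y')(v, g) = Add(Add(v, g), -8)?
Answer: Rational(1237, 880) ≈ 1.4057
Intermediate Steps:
Function('y')(v, g) = Add(-8, g, v) (Function('y')(v, g) = Add(Add(g, v), -8) = Add(-8, g, v))
Function('W')(u, Y) = Add(-4, Y, Mul(Y, u)) (Function('W')(u, Y) = Add(Mul(u, Y), Add(-8, Y, 4)) = Add(Mul(Y, u), Add(-4, Y)) = Add(-4, Y, Mul(Y, u)))
Mul(Add(Function('W')(28, 97), 13272), Pow(Add(2327, 9113), -1)) = Mul(Add(Add(-4, 97, Mul(97, 28)), 13272), Pow(Add(2327, 9113), -1)) = Mul(Add(Add(-4, 97, 2716), 13272), Pow(11440, -1)) = Mul(Add(2809, 13272), Rational(1, 11440)) = Mul(16081, Rational(1, 11440)) = Rational(1237, 880)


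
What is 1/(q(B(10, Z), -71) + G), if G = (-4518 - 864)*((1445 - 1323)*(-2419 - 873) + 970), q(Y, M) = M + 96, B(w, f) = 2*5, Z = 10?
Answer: 1/2156319853 ≈ 4.6375e-10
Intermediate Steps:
B(w, f) = 10
q(Y, M) = 96 + M
G = 2156319828 (G = -5382*(122*(-3292) + 970) = -5382*(-401624 + 970) = -5382*(-400654) = 2156319828)
1/(q(B(10, Z), -71) + G) = 1/((96 - 71) + 2156319828) = 1/(25 + 2156319828) = 1/2156319853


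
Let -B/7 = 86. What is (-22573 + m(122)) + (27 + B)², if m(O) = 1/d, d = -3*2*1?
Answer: 1848311/6 ≈ 3.0805e+5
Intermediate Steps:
B = -602 (B = -7*86 = -602)
d = -6 (d = -6*1 = -6)
m(O) = -⅙ (m(O) = 1/(-6) = -⅙)
(-22573 + m(122)) + (27 + B)² = (-22573 - ⅙) + (27 - 602)² = -135439/6 + (-575)² = -135439/6 + 330625 = 1848311/6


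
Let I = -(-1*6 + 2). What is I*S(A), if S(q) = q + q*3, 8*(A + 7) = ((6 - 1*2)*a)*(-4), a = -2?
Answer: -48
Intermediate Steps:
I = 4 (I = -(-6 + 2) = -1*(-4) = 4)
A = -3 (A = -7 + (((6 - 1*2)*(-2))*(-4))/8 = -7 + (((6 - 2)*(-2))*(-4))/8 = -7 + ((4*(-2))*(-4))/8 = -7 + (-8*(-4))/8 = -7 + (1/8)*32 = -7 + 4 = -3)
S(q) = 4*q (S(q) = q + 3*q = 4*q)
I*S(A) = 4*(4*(-3)) = 4*(-12) = -48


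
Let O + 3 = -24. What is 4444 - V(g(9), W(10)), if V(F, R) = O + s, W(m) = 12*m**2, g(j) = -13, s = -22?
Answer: 4493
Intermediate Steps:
O = -27 (O = -3 - 24 = -27)
V(F, R) = -49 (V(F, R) = -27 - 22 = -49)
4444 - V(g(9), W(10)) = 4444 - 1*(-49) = 4444 + 49 = 4493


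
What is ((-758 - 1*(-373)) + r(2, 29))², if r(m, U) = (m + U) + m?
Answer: 123904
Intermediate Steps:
r(m, U) = U + 2*m (r(m, U) = (U + m) + m = U + 2*m)
((-758 - 1*(-373)) + r(2, 29))² = ((-758 - 1*(-373)) + (29 + 2*2))² = ((-758 + 373) + (29 + 4))² = (-385 + 33)² = (-352)² = 123904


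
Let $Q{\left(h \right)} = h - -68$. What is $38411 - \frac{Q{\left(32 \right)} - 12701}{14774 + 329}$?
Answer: $\frac{580133934}{15103} \approx 38412.0$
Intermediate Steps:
$Q{\left(h \right)} = 68 + h$ ($Q{\left(h \right)} = h + 68 = 68 + h$)
$38411 - \frac{Q{\left(32 \right)} - 12701}{14774 + 329} = 38411 - \frac{\left(68 + 32\right) - 12701}{14774 + 329} = 38411 - \frac{100 - 12701}{15103} = 38411 - \left(-12601\right) \frac{1}{15103} = 38411 - - \frac{12601}{15103} = 38411 + \frac{12601}{15103} = \frac{580133934}{15103}$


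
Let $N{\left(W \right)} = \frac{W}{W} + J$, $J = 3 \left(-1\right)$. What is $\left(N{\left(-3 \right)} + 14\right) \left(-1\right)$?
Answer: $-12$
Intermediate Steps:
$J = -3$
$N{\left(W \right)} = -2$ ($N{\left(W \right)} = \frac{W}{W} - 3 = 1 - 3 = -2$)
$\left(N{\left(-3 \right)} + 14\right) \left(-1\right) = \left(-2 + 14\right) \left(-1\right) = 12 \left(-1\right) = -12$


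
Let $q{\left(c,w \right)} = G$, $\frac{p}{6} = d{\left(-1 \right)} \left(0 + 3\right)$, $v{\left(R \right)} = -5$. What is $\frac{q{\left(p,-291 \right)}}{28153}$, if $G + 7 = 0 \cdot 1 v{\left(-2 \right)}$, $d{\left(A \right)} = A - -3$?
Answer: $- \frac{7}{28153} \approx -0.00024864$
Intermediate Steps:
$d{\left(A \right)} = 3 + A$ ($d{\left(A \right)} = A + 3 = 3 + A$)
$p = 36$ ($p = 6 \left(3 - 1\right) \left(0 + 3\right) = 6 \cdot 2 \cdot 3 = 6 \cdot 6 = 36$)
$G = -7$ ($G = -7 + 0 \cdot 1 \left(-5\right) = -7 + 0 \left(-5\right) = -7 + 0 = -7$)
$q{\left(c,w \right)} = -7$
$\frac{q{\left(p,-291 \right)}}{28153} = - \frac{7}{28153}$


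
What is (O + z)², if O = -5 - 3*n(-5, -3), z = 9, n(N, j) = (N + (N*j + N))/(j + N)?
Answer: 2209/64 ≈ 34.516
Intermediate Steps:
n(N, j) = (2*N + N*j)/(N + j) (n(N, j) = (N + (N + N*j))/(N + j) = (2*N + N*j)/(N + j))
O = -25/8 (O = -5 - (-15)*(2 - 3)/(-5 - 3) = -5 - (-15)*(-1)/(-8) = -5 - (-15)*(-1)*(-1)/8 = -5 - 3*(-5/8) = -5 + 15/8 = -25/8 ≈ -3.1250)
(O + z)² = (-25/8 + 9)² = (47/8)² = 2209/64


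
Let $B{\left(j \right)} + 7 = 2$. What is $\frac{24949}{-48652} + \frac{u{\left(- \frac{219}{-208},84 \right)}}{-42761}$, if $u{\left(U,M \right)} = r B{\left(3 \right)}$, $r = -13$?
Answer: $- \frac{1070006569}{2080408172} \approx -0.51433$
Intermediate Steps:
$B{\left(j \right)} = -5$ ($B{\left(j \right)} = -7 + 2 = -5$)
$u{\left(U,M \right)} = 65$ ($u{\left(U,M \right)} = \left(-13\right) \left(-5\right) = 65$)
$\frac{24949}{-48652} + \frac{u{\left(- \frac{219}{-208},84 \right)}}{-42761} = \frac{24949}{-48652} + \frac{65}{-42761} = 24949 \left(- \frac{1}{48652}\right) + 65 \left(- \frac{1}{42761}\right) = - \frac{24949}{48652} - \frac{65}{42761} = - \frac{1070006569}{2080408172}$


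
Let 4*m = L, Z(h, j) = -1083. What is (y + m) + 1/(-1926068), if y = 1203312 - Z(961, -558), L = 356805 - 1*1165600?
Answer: 482574531711/481517 ≈ 1.0022e+6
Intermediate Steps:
L = -808795 (L = 356805 - 1165600 = -808795)
m = -808795/4 (m = (1/4)*(-808795) = -808795/4 ≈ -2.0220e+5)
y = 1204395 (y = 1203312 - 1*(-1083) = 1203312 + 1083 = 1204395)
(y + m) + 1/(-1926068) = (1204395 - 808795/4) + 1/(-1926068) = 4008785/4 - 1/1926068 = 482574531711/481517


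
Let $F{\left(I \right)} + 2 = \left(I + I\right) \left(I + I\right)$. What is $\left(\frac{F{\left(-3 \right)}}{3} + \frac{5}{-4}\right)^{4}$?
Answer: $\frac{214358881}{20736} \approx 10338.0$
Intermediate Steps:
$F{\left(I \right)} = -2 + 4 I^{2}$ ($F{\left(I \right)} = -2 + \left(I + I\right) \left(I + I\right) = -2 + 2 I 2 I = -2 + 4 I^{2}$)
$\left(\frac{F{\left(-3 \right)}}{3} + \frac{5}{-4}\right)^{4} = \left(\frac{-2 + 4 \left(-3\right)^{2}}{3} + \frac{5}{-4}\right)^{4} = \left(\left(-2 + 4 \cdot 9\right) \frac{1}{3} + 5 \left(- \frac{1}{4}\right)\right)^{4} = \left(\left(-2 + 36\right) \frac{1}{3} - \frac{5}{4}\right)^{4} = \left(34 \cdot \frac{1}{3} - \frac{5}{4}\right)^{4} = \left(\frac{34}{3} - \frac{5}{4}\right)^{4} = \left(\frac{121}{12}\right)^{4} = \frac{214358881}{20736}$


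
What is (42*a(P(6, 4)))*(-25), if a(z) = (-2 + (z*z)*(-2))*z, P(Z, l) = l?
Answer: 142800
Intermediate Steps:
a(z) = z*(-2 - 2*z**2) (a(z) = (-2 + z**2*(-2))*z = (-2 - 2*z**2)*z = z*(-2 - 2*z**2))
(42*a(P(6, 4)))*(-25) = (42*(-2*4*(1 + 4**2)))*(-25) = (42*(-2*4*(1 + 16)))*(-25) = (42*(-2*4*17))*(-25) = (42*(-136))*(-25) = -5712*(-25) = 142800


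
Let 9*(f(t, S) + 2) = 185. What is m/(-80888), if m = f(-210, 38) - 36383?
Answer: 40910/90999 ≈ 0.44957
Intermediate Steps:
f(t, S) = 167/9 (f(t, S) = -2 + (1/9)*185 = -2 + 185/9 = 167/9)
m = -327280/9 (m = 167/9 - 36383 = -327280/9 ≈ -36364.)
m/(-80888) = -327280/9/(-80888) = -327280/9*(-1/80888) = 40910/90999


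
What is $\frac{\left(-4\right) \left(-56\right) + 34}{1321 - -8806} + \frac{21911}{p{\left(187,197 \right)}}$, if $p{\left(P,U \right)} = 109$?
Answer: $\frac{221920819}{1103843} \approx 201.04$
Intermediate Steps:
$\frac{\left(-4\right) \left(-56\right) + 34}{1321 - -8806} + \frac{21911}{p{\left(187,197 \right)}} = \frac{\left(-4\right) \left(-56\right) + 34}{1321 - -8806} + \frac{21911}{109} = \frac{224 + 34}{1321 + 8806} + 21911 \cdot \frac{1}{109} = \frac{258}{10127} + \frac{21911}{109} = \frac{221920819}{1103843}$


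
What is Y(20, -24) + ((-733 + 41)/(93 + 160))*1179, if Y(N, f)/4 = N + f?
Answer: -819916/253 ≈ -3240.8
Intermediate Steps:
Y(N, f) = 4*N + 4*f (Y(N, f) = 4*(N + f) = 4*N + 4*f)
Y(20, -24) + ((-733 + 41)/(93 + 160))*1179 = (4*20 + 4*(-24)) + ((-733 + 41)/(93 + 160))*1179 = (80 - 96) - 692/253*1179 = -16 - 692*1/253*1179 = -16 - 692/253*1179 = -16 - 815868/253 = -819916/253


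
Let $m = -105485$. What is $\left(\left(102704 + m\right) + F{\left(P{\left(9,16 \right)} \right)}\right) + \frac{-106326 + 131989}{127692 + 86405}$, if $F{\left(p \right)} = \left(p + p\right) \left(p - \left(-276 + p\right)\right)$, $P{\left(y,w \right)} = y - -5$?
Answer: $\frac{1059163522}{214097} \approx 4947.1$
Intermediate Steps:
$P{\left(y,w \right)} = 5 + y$ ($P{\left(y,w \right)} = y + 5 = 5 + y$)
$F{\left(p \right)} = 552 p$ ($F{\left(p \right)} = 2 p 276 = 552 p$)
$\left(\left(102704 + m\right) + F{\left(P{\left(9,16 \right)} \right)}\right) + \frac{-106326 + 131989}{127692 + 86405} = \left(\left(102704 - 105485\right) + 552 \left(5 + 9\right)\right) + \frac{-106326 + 131989}{127692 + 86405} = \left(-2781 + 552 \cdot 14\right) + \frac{25663}{214097} = \left(-2781 + 7728\right) + 25663 \cdot \frac{1}{214097} = 4947 + \frac{25663}{214097} = \frac{1059163522}{214097}$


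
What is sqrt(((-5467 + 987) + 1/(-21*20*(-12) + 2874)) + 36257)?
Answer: sqrt(1990237878606)/7914 ≈ 178.26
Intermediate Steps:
sqrt(((-5467 + 987) + 1/(-21*20*(-12) + 2874)) + 36257) = sqrt((-4480 + 1/(-420*(-12) + 2874)) + 36257) = sqrt((-4480 + 1/(5040 + 2874)) + 36257) = sqrt((-4480 + 1/7914) + 36257) = sqrt(-35454719/7914 + 36257) = sqrt(251483179/7914) = sqrt(1990237878606)/7914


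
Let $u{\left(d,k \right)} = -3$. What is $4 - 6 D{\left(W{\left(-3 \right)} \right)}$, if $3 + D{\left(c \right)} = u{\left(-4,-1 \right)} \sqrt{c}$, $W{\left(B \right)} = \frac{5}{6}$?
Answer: $22 + 3 \sqrt{30} \approx 38.432$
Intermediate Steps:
$W{\left(B \right)} = \frac{5}{6}$ ($W{\left(B \right)} = 5 \cdot \frac{1}{6} = \frac{5}{6}$)
$D{\left(c \right)} = -3 - 3 \sqrt{c}$
$4 - 6 D{\left(W{\left(-3 \right)} \right)} = 4 - 6 \left(-3 - 3 \sqrt{\frac{5}{6}}\right) = 4 - 6 \left(-3 - 3 \frac{\sqrt{30}}{6}\right) = 4 - 6 \left(-3 - \frac{\sqrt{30}}{2}\right) = 4 + \left(18 + 3 \sqrt{30}\right) = 22 + 3 \sqrt{30}$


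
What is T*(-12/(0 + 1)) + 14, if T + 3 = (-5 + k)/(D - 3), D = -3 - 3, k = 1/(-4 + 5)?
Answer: 134/3 ≈ 44.667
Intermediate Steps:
k = 1 (k = 1/1 = 1)
D = -6
T = -23/9 (T = -3 + (-5 + 1)/(-6 - 3) = -3 - 4/(-9) = -3 - 4*(-1/9) = -3 + 4/9 = -23/9 ≈ -2.5556)
T*(-12/(0 + 1)) + 14 = -(-92)/(3*(0 + 1)) + 14 = -(-92)/(3*1) + 14 = -(-92)/3 + 14 = -23/9*(-12) + 14 = 92/3 + 14 = 134/3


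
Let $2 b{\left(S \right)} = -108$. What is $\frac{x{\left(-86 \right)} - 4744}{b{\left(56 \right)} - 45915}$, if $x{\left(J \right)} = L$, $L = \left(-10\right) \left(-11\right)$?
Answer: $\frac{662}{6567} \approx 0.10081$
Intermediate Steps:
$b{\left(S \right)} = -54$ ($b{\left(S \right)} = \frac{1}{2} \left(-108\right) = -54$)
$L = 110$
$x{\left(J \right)} = 110$
$\frac{x{\left(-86 \right)} - 4744}{b{\left(56 \right)} - 45915} = \frac{110 - 4744}{-54 - 45915} = - \frac{4634}{-45969} = \left(-4634\right) \left(- \frac{1}{45969}\right) = \frac{662}{6567}$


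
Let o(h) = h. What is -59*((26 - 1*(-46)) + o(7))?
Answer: -4661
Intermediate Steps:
-59*((26 - 1*(-46)) + o(7)) = -59*((26 - 1*(-46)) + 7) = -59*((26 + 46) + 7) = -59*(72 + 7) = -59*79 = -4661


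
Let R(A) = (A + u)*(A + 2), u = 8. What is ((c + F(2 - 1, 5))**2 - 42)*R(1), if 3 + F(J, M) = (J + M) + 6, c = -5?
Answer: -702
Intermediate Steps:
F(J, M) = 3 + J + M (F(J, M) = -3 + ((J + M) + 6) = -3 + (6 + J + M) = 3 + J + M)
R(A) = (2 + A)*(8 + A) (R(A) = (A + 8)*(A + 2) = (8 + A)*(2 + A) = (2 + A)*(8 + A))
((c + F(2 - 1, 5))**2 - 42)*R(1) = ((-5 + (3 + (2 - 1) + 5))**2 - 42)*(16 + 1**2 + 10*1) = ((-5 + (3 + 1 + 5))**2 - 42)*(16 + 1 + 10) = ((-5 + 9)**2 - 42)*27 = (4**2 - 42)*27 = (16 - 42)*27 = -26*27 = -702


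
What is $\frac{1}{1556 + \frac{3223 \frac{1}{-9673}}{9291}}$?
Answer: $\frac{89871843}{139840584485} \approx 0.00064267$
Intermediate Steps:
$\frac{1}{1556 + \frac{3223 \frac{1}{-9673}}{9291}} = \frac{1}{1556 + 3223 \left(- \frac{1}{9673}\right) \frac{1}{9291}} = \frac{1}{1556 - \frac{3223}{89871843}} = \frac{1}{\frac{139840584485}{89871843}} = \frac{89871843}{139840584485}$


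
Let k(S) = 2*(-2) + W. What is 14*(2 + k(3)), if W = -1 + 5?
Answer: 28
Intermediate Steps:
W = 4
k(S) = 0 (k(S) = 2*(-2) + 4 = -4 + 4 = 0)
14*(2 + k(3)) = 14*(2 + 0) = 14*2 = 28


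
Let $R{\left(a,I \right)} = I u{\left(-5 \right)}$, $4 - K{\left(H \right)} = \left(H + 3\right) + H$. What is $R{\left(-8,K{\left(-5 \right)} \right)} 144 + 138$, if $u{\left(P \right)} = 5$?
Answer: $8058$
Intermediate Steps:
$K{\left(H \right)} = 1 - 2 H$ ($K{\left(H \right)} = 4 - \left(\left(H + 3\right) + H\right) = 4 - \left(\left(3 + H\right) + H\right) = 4 - \left(3 + 2 H\right) = 1 - 2 H$)
$R{\left(a,I \right)} = 5 I$ ($R{\left(a,I \right)} = I 5 = 5 I$)
$R{\left(-8,K{\left(-5 \right)} \right)} 144 + 138 = 5 \left(1 - -10\right) 144 + 138 = 5 \left(1 + 10\right) 144 + 138 = 5 \cdot 11 \cdot 144 + 138 = 55 \cdot 144 + 138 = 7920 + 138 = 8058$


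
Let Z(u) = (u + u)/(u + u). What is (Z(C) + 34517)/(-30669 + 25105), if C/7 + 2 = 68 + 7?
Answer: -17259/2782 ≈ -6.2038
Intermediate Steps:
C = 511 (C = -14 + 7*(68 + 7) = -14 + 7*75 = -14 + 525 = 511)
Z(u) = 1 (Z(u) = (2*u)/((2*u)) = (2*u)*(1/(2*u)) = 1)
(Z(C) + 34517)/(-30669 + 25105) = (1 + 34517)/(-30669 + 25105) = 34518/(-5564) = 34518*(-1/5564) = -17259/2782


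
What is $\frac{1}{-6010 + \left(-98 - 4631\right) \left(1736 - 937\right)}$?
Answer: $- \frac{1}{3784481} \approx -2.6424 \cdot 10^{-7}$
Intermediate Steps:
$\frac{1}{-6010 + \left(-98 - 4631\right) \left(1736 - 937\right)} = \frac{1}{-6010 - 3778471} = \frac{1}{-3784481} = - \frac{1}{3784481}$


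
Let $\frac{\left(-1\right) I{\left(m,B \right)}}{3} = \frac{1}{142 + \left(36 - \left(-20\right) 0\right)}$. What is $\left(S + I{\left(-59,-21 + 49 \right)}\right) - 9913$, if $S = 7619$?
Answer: $- \frac{408335}{178} \approx -2294.0$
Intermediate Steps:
$I{\left(m,B \right)} = - \frac{3}{178}$ ($I{\left(m,B \right)} = - \frac{3}{142 + \left(36 - \left(-20\right) 0\right)} = - \frac{3}{142 + \left(36 - 0\right)} = - \frac{3}{142 + \left(36 + 0\right)} = - \frac{3}{142 + 36} = - \frac{3}{178}$)
$\left(S + I{\left(-59,-21 + 49 \right)}\right) - 9913 = \left(7619 - \frac{3}{178}\right) - 9913 = \frac{1356179}{178} - 9913 = - \frac{408335}{178}$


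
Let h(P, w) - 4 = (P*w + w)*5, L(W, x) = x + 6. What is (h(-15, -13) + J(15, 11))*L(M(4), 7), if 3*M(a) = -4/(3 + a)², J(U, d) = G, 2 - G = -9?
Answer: 12025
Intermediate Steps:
G = 11 (G = 2 - 1*(-9) = 2 + 9 = 11)
J(U, d) = 11
M(a) = -4/(3*(3 + a)²) (M(a) = (-4/(3 + a)²)/3 = -4/(3*(3 + a)²))
L(W, x) = 6 + x
h(P, w) = 4 + 5*w + 5*P*w (h(P, w) = 4 + (P*w + w)*5 = 4 + (w + P*w)*5 = 4 + (5*w + 5*P*w) = 4 + 5*w + 5*P*w)
(h(-15, -13) + J(15, 11))*L(M(4), 7) = ((4 + 5*(-13) + 5*(-15)*(-13)) + 11)*(6 + 7) = ((4 - 65 + 975) + 11)*13 = (914 + 11)*13 = 925*13 = 12025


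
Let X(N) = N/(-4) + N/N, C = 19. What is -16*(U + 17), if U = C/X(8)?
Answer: 32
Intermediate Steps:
X(N) = 1 - N/4 (X(N) = N*(-1/4) + 1 = -N/4 + 1 = 1 - N/4)
U = -19 (U = 19/(1 - 1/4*8) = 19/(1 - 2) = 19/(-1) = 19*(-1) = -19)
-16*(U + 17) = -16*(-19 + 17) = -16*(-2) = 32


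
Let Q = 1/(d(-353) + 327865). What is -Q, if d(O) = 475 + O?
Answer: -1/327987 ≈ -3.0489e-6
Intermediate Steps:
Q = 1/327987 (Q = 1/((475 - 353) + 327865) = 1/(122 + 327865) = 1/327987 ≈ 3.0489e-6)
-Q = -1*1/327987 = -1/327987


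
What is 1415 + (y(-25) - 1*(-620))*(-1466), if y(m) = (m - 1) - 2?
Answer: -866457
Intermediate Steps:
y(m) = -3 + m (y(m) = (-1 + m) - 2 = -3 + m)
1415 + (y(-25) - 1*(-620))*(-1466) = 1415 + ((-3 - 25) - 1*(-620))*(-1466) = 1415 + (-28 + 620)*(-1466) = 1415 + 592*(-1466) = 1415 - 867872 = -866457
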